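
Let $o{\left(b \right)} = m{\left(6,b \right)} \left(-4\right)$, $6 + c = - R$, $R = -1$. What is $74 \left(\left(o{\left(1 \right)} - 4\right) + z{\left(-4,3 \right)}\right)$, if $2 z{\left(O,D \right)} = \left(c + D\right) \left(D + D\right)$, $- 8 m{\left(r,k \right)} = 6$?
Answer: $-518$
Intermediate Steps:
$m{\left(r,k \right)} = - \frac{3}{4}$ ($m{\left(r,k \right)} = \left(- \frac{1}{8}\right) 6 = - \frac{3}{4}$)
$c = -5$ ($c = -6 - -1 = -6 + 1 = -5$)
$o{\left(b \right)} = 3$ ($o{\left(b \right)} = \left(- \frac{3}{4}\right) \left(-4\right) = 3$)
$z{\left(O,D \right)} = D \left(-5 + D\right)$ ($z{\left(O,D \right)} = \frac{\left(-5 + D\right) \left(D + D\right)}{2} = \frac{\left(-5 + D\right) 2 D}{2} = \frac{2 D \left(-5 + D\right)}{2} = D \left(-5 + D\right)$)
$74 \left(\left(o{\left(1 \right)} - 4\right) + z{\left(-4,3 \right)}\right) = 74 \left(\left(3 - 4\right) + 3 \left(-5 + 3\right)\right) = 74 \left(-1 + 3 \left(-2\right)\right) = 74 \left(-1 - 6\right) = 74 \left(-7\right) = -518$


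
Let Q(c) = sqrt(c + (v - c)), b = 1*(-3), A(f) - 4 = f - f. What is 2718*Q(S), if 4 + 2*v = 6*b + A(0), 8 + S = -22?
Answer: 8154*I ≈ 8154.0*I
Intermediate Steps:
S = -30 (S = -8 - 22 = -30)
A(f) = 4 (A(f) = 4 + (f - f) = 4 + 0 = 4)
b = -3
v = -9 (v = -2 + (6*(-3) + 4)/2 = -2 + (-18 + 4)/2 = -2 + (1/2)*(-14) = -2 - 7 = -9)
Q(c) = 3*I (Q(c) = sqrt(c + (-9 - c)) = sqrt(-9) = 3*I)
2718*Q(S) = 2718*(3*I) = 8154*I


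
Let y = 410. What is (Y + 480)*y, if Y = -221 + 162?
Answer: 172610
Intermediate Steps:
Y = -59
(Y + 480)*y = (-59 + 480)*410 = 421*410 = 172610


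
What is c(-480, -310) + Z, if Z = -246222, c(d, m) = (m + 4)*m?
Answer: -151362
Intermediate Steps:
c(d, m) = m*(4 + m) (c(d, m) = (4 + m)*m = m*(4 + m))
c(-480, -310) + Z = -310*(4 - 310) - 246222 = -310*(-306) - 246222 = 94860 - 246222 = -151362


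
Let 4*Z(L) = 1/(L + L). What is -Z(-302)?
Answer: 1/2416 ≈ 0.00041391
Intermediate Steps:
Z(L) = 1/(8*L) (Z(L) = 1/(4*(L + L)) = 1/(4*((2*L))) = (1/(2*L))/4 = 1/(8*L))
-Z(-302) = -1/(8*(-302)) = -(-1)/(8*302) = -1*(-1/2416) = 1/2416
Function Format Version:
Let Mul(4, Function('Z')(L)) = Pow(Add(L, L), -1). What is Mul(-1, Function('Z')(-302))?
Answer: Rational(1, 2416) ≈ 0.00041391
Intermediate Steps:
Function('Z')(L) = Mul(Rational(1, 8), Pow(L, -1)) (Function('Z')(L) = Mul(Rational(1, 4), Pow(Add(L, L), -1)) = Mul(Rational(1, 4), Pow(Mul(2, L), -1)) = Mul(Rational(1, 4), Mul(Rational(1, 2), Pow(L, -1))) = Mul(Rational(1, 8), Pow(L, -1)))
Mul(-1, Function('Z')(-302)) = Mul(-1, Mul(Rational(1, 8), Pow(-302, -1))) = Mul(-1, Mul(Rational(1, 8), Rational(-1, 302))) = Mul(-1, Rational(-1, 2416)) = Rational(1, 2416)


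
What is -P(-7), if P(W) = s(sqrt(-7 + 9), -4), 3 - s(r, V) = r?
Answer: -3 + sqrt(2) ≈ -1.5858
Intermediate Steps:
s(r, V) = 3 - r
P(W) = 3 - sqrt(2) (P(W) = 3 - sqrt(-7 + 9) = 3 - sqrt(2))
-P(-7) = -(3 - sqrt(2)) = -3 + sqrt(2)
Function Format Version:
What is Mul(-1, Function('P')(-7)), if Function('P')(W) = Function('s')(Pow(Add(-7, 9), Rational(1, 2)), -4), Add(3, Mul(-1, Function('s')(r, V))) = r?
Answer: Add(-3, Pow(2, Rational(1, 2))) ≈ -1.5858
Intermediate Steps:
Function('s')(r, V) = Add(3, Mul(-1, r))
Function('P')(W) = Add(3, Mul(-1, Pow(2, Rational(1, 2)))) (Function('P')(W) = Add(3, Mul(-1, Pow(Add(-7, 9), Rational(1, 2)))) = Add(3, Mul(-1, Pow(2, Rational(1, 2)))))
Mul(-1, Function('P')(-7)) = Mul(-1, Add(3, Mul(-1, Pow(2, Rational(1, 2))))) = Add(-3, Pow(2, Rational(1, 2)))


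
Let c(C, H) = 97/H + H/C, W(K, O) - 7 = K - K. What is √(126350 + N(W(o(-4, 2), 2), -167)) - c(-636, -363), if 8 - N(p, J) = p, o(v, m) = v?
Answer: -23359/76956 + 3*√14039 ≈ 355.16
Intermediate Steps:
W(K, O) = 7 (W(K, O) = 7 + (K - K) = 7 + 0 = 7)
N(p, J) = 8 - p
√(126350 + N(W(o(-4, 2), 2), -167)) - c(-636, -363) = √(126350 + (8 - 1*7)) - (97/(-363) - 363/(-636)) = √(126350 + (8 - 7)) - (97*(-1/363) - 363*(-1/636)) = √(126350 + 1) - (-97/363 + 121/212) = √126351 - 1*23359/76956 = 3*√14039 - 23359/76956 = -23359/76956 + 3*√14039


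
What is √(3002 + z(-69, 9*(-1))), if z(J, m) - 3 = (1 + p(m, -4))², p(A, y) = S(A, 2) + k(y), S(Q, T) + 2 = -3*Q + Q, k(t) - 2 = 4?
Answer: √3534 ≈ 59.447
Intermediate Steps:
k(t) = 6 (k(t) = 2 + 4 = 6)
S(Q, T) = -2 - 2*Q (S(Q, T) = -2 + (-3*Q + Q) = -2 - 2*Q)
p(A, y) = 4 - 2*A (p(A, y) = (-2 - 2*A) + 6 = 4 - 2*A)
z(J, m) = 3 + (5 - 2*m)² (z(J, m) = 3 + (1 + (4 - 2*m))² = 3 + (5 - 2*m)²)
√(3002 + z(-69, 9*(-1))) = √(3002 + (3 + (-5 + 2*(9*(-1)))²)) = √(3002 + (3 + (-5 + 2*(-9))²)) = √(3002 + (3 + (-5 - 18)²)) = √(3002 + (3 + (-23)²)) = √(3002 + (3 + 529)) = √(3002 + 532) = √3534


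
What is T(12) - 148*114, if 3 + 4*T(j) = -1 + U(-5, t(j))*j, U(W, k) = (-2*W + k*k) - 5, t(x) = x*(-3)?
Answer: -12970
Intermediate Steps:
t(x) = -3*x
U(W, k) = -5 + k² - 2*W (U(W, k) = (-2*W + k²) - 5 = (k² - 2*W) - 5 = -5 + k² - 2*W)
T(j) = -1 + j*(5 + 9*j²)/4 (T(j) = -¾ + (-1 + (-5 + (-3*j)² - 2*(-5))*j)/4 = -¾ + (-1 + (-5 + 9*j² + 10)*j)/4 = -¾ + (-1 + (5 + 9*j²)*j)/4 = -¾ + (-1 + j*(5 + 9*j²))/4 = -¾ + (-¼ + j*(5 + 9*j²)/4) = -1 + j*(5 + 9*j²)/4)
T(12) - 148*114 = (-1 + (¼)*12*(5 + 9*12²)) - 148*114 = (-1 + (¼)*12*(5 + 9*144)) - 16872 = (-1 + (¼)*12*(5 + 1296)) - 16872 = (-1 + (¼)*12*1301) - 16872 = (-1 + 3903) - 16872 = 3902 - 16872 = -12970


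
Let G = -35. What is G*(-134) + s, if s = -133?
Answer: 4557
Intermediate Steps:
G*(-134) + s = -35*(-134) - 133 = 4690 - 133 = 4557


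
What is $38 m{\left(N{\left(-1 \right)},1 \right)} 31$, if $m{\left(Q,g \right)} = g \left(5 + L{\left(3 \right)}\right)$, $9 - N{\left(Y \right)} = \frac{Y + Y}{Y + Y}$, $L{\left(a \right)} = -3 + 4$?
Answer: $7068$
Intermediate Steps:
$L{\left(a \right)} = 1$
$N{\left(Y \right)} = 8$ ($N{\left(Y \right)} = 9 - \frac{Y + Y}{Y + Y} = 9 - \frac{2 Y}{2 Y} = 9 - 2 Y \frac{1}{2 Y} = 9 - 1 = 8$)
$m{\left(Q,g \right)} = 6 g$ ($m{\left(Q,g \right)} = g \left(5 + 1\right) = g 6 = 6 g$)
$38 m{\left(N{\left(-1 \right)},1 \right)} 31 = 38 \cdot 6 \cdot 1 \cdot 31 = 38 \cdot 6 \cdot 31 = 228 \cdot 31 = 7068$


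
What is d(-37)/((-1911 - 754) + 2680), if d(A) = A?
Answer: -37/15 ≈ -2.4667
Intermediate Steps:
d(-37)/((-1911 - 754) + 2680) = -37/((-1911 - 754) + 2680) = -37/(-2665 + 2680) = -37/15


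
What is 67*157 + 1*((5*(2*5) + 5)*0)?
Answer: 10519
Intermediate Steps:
67*157 + 1*((5*(2*5) + 5)*0) = 10519 + 1*((5*10 + 5)*0) = 10519 + 1*((50 + 5)*0) = 10519 + 1*(55*0) = 10519 + 1*0 = 10519 + 0 = 10519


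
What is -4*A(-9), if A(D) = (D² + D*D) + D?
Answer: -612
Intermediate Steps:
A(D) = D + 2*D² (A(D) = (D² + D²) + D = 2*D² + D = D + 2*D²)
-4*A(-9) = -(-36)*(1 + 2*(-9)) = -(-36)*(1 - 18) = -(-36)*(-17) = -4*153 = -612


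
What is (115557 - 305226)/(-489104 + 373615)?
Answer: 189669/115489 ≈ 1.6423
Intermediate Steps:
(115557 - 305226)/(-489104 + 373615) = -189669/(-115489) = -189669*(-1/115489) = 189669/115489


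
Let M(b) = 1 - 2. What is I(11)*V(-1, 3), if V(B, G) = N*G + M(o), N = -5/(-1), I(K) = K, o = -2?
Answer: 154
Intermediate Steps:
M(b) = -1
N = 5 (N = -5*(-1) = 5)
V(B, G) = -1 + 5*G (V(B, G) = 5*G - 1 = -1 + 5*G)
I(11)*V(-1, 3) = 11*(-1 + 5*3) = 11*(-1 + 15) = 11*14 = 154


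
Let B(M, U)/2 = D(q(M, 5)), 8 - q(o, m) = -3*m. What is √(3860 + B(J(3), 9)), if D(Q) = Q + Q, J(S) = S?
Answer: 4*√247 ≈ 62.865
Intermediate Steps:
q(o, m) = 8 + 3*m (q(o, m) = 8 - (-3)*m = 8 + 3*m)
D(Q) = 2*Q
B(M, U) = 92 (B(M, U) = 2*(2*(8 + 3*5)) = 2*(2*(8 + 15)) = 2*(2*23) = 2*46 = 92)
√(3860 + B(J(3), 9)) = √(3860 + 92) = √3952 = 4*√247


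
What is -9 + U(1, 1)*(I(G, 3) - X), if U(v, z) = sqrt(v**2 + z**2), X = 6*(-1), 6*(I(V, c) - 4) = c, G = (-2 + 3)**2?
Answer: -9 + 21*sqrt(2)/2 ≈ 5.8492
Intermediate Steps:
G = 1 (G = 1**2 = 1)
I(V, c) = 4 + c/6
X = -6
-9 + U(1, 1)*(I(G, 3) - X) = -9 + sqrt(1**2 + 1**2)*((4 + (1/6)*3) - 1*(-6)) = -9 + sqrt(1 + 1)*((4 + 1/2) + 6) = -9 + sqrt(2)*(9/2 + 6) = -9 + sqrt(2)*(21/2) = -9 + 21*sqrt(2)/2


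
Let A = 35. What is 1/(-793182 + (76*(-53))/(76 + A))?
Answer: -111/88047230 ≈ -1.2607e-6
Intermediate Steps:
1/(-793182 + (76*(-53))/(76 + A)) = 1/(-793182 + (76*(-53))/(76 + 35)) = 1/(-793182 - 4028/111) = 1/(-88047230/111) = -111/88047230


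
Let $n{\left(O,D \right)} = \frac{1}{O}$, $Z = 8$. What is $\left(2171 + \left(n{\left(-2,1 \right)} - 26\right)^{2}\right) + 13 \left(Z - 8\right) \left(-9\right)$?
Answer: $\frac{11493}{4} \approx 2873.3$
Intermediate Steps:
$\left(2171 + \left(n{\left(-2,1 \right)} - 26\right)^{2}\right) + 13 \left(Z - 8\right) \left(-9\right) = \left(2171 + \left(\frac{1}{-2} - 26\right)^{2}\right) + 13 \left(8 - 8\right) \left(-9\right) = \left(2171 + \left(- \frac{1}{2} - 26\right)^{2}\right) + 13 \left(8 - 8\right) \left(-9\right) = \left(2171 + \left(- \frac{53}{2}\right)^{2}\right) + 13 \cdot 0 \left(-9\right) = \left(2171 + \frac{2809}{4}\right) + 0 \left(-9\right) = \frac{11493}{4} + 0 = \frac{11493}{4}$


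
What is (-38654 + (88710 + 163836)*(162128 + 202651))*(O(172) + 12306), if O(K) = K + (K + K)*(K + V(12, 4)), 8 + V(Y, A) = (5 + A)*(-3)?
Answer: 5491109685960080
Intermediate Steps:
V(Y, A) = -23 - 3*A (V(Y, A) = -8 + (5 + A)*(-3) = -8 + (-15 - 3*A) = -23 - 3*A)
O(K) = K + 2*K*(-35 + K) (O(K) = K + (K + K)*(K + (-23 - 3*4)) = K + (2*K)*(K + (-23 - 12)) = K + (2*K)*(K - 35) = K + (2*K)*(-35 + K) = K + 2*K*(-35 + K))
(-38654 + (88710 + 163836)*(162128 + 202651))*(O(172) + 12306) = (-38654 + (88710 + 163836)*(162128 + 202651))*(172*(-69 + 2*172) + 12306) = (-38654 + 252546*364779)*(172*(-69 + 344) + 12306) = (-38654 + 92123477334)*(172*275 + 12306) = 92123438680*(47300 + 12306) = 92123438680*59606 = 5491109685960080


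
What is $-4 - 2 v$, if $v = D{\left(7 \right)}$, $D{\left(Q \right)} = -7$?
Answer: $10$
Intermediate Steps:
$v = -7$
$-4 - 2 v = -4 - -14 = -4 + 14 = 10$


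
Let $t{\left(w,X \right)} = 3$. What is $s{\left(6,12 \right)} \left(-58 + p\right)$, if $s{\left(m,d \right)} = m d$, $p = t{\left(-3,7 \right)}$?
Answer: $-3960$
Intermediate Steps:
$p = 3$
$s{\left(m,d \right)} = d m$
$s{\left(6,12 \right)} \left(-58 + p\right) = 12 \cdot 6 \left(-58 + 3\right) = 72 \left(-55\right) = -3960$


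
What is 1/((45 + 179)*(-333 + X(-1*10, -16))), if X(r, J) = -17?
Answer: -1/78400 ≈ -1.2755e-5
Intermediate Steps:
1/((45 + 179)*(-333 + X(-1*10, -16))) = 1/((45 + 179)*(-333 - 17)) = 1/(224*(-350)) = 1/(-78400) = -1/78400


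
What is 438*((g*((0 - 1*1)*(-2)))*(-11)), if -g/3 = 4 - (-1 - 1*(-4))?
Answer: 28908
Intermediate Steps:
g = -3 (g = -3*(4 - (-1 - 1*(-4))) = -3*(4 - (-1 + 4)) = -3*(4 - 1*3) = -3*(4 - 3) = -3*1 = -3)
438*((g*((0 - 1*1)*(-2)))*(-11)) = 438*(-3*(0 - 1*1)*(-2)*(-11)) = 438*(-3*(0 - 1)*(-2)*(-11)) = 438*(-(-3)*(-2)*(-11)) = 438*(-3*2*(-11)) = 438*(-6*(-11)) = 438*66 = 28908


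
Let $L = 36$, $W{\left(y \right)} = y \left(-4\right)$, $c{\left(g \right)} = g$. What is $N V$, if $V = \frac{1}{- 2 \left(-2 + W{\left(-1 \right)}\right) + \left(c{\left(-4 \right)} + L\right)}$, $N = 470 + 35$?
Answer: $\frac{505}{28} \approx 18.036$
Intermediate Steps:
$N = 505$
$W{\left(y \right)} = - 4 y$
$V = \frac{1}{28}$ ($V = \frac{1}{- 2 \left(-2 - -4\right) + \left(-4 + 36\right)} = \frac{1}{- 2 \left(-2 + 4\right) + 32} = \frac{1}{\left(-2\right) 2 + 32} = \frac{1}{-4 + 32} = \frac{1}{28} \approx 0.035714$)
$N V = 505 \cdot \frac{1}{28} = \frac{505}{28}$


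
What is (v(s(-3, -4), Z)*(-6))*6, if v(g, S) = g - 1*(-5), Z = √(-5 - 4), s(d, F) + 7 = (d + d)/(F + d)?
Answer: 288/7 ≈ 41.143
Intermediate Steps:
s(d, F) = -7 + 2*d/(F + d) (s(d, F) = -7 + (d + d)/(F + d) = -7 + (2*d)/(F + d) = -7 + 2*d/(F + d))
Z = 3*I (Z = √(-9) = 3*I ≈ 3.0*I)
v(g, S) = 5 + g (v(g, S) = g + 5 = 5 + g)
(v(s(-3, -4), Z)*(-6))*6 = ((5 + (-7*(-4) - 5*(-3))/(-4 - 3))*(-6))*6 = ((5 + (28 + 15)/(-7))*(-6))*6 = ((5 - ⅐*43)*(-6))*6 = ((5 - 43/7)*(-6))*6 = -8/7*(-6)*6 = (48/7)*6 = 288/7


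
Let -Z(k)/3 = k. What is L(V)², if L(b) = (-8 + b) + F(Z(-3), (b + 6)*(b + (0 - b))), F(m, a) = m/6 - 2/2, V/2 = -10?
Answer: 3025/4 ≈ 756.25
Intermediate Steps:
Z(k) = -3*k
V = -20 (V = 2*(-10) = -20)
F(m, a) = -1 + m/6 (F(m, a) = m*(⅙) - 2*½ = m/6 - 1 = -1 + m/6)
L(b) = -15/2 + b (L(b) = (-8 + b) + (-1 + (-3*(-3))/6) = (-8 + b) + (-1 + (⅙)*9) = (-8 + b) + (-1 + 3/2) = (-8 + b) + ½ = -15/2 + b)
L(V)² = (-15/2 - 20)² = (-55/2)² = 3025/4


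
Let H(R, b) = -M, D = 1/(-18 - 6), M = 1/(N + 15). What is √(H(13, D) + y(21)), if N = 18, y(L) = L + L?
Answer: √45705/33 ≈ 6.4784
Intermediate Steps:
y(L) = 2*L
M = 1/33 (M = 1/(18 + 15) = 1/33 ≈ 0.030303)
D = -1/24 (D = 1/(-24) = -1/24 ≈ -0.041667)
H(R, b) = -1/33 (H(R, b) = -1*1/33 = -1/33)
√(H(13, D) + y(21)) = √(-1/33 + 2*21) = √(-1/33 + 42) = √(1385/33) = √45705/33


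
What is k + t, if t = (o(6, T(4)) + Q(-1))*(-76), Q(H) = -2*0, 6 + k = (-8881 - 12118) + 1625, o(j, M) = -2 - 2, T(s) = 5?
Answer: -19076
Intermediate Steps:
o(j, M) = -4
k = -19380 (k = -6 + ((-8881 - 12118) + 1625) = -6 + (-20999 + 1625) = -6 - 19374 = -19380)
Q(H) = 0
t = 304 (t = (-4 + 0)*(-76) = -4*(-76) = 304)
k + t = -19380 + 304 = -19076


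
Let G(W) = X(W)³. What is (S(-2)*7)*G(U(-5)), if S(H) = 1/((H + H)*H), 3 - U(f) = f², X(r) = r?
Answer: -9317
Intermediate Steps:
U(f) = 3 - f²
S(H) = 1/(2*H²) (S(H) = 1/(((2*H))*H) = (1/(2*H))/H = 1/(2*H²))
G(W) = W³
(S(-2)*7)*G(U(-5)) = (((½)/(-2)²)*7)*(3 - 1*(-5)²)³ = (((½)*(¼))*7)*(3 - 1*25)³ = ((⅛)*7)*(3 - 25)³ = (7/8)*(-22)³ = (7/8)*(-10648) = -9317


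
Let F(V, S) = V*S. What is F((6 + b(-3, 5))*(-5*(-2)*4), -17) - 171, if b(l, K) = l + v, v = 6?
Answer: -6291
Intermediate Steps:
b(l, K) = 6 + l (b(l, K) = l + 6 = 6 + l)
F(V, S) = S*V
F((6 + b(-3, 5))*(-5*(-2)*4), -17) - 171 = -17*(6 + (6 - 3))*-5*(-2)*4 - 171 = -17*(6 + 3)*10*4 - 171 = -153*40 - 171 = -17*360 - 171 = -6120 - 171 = -6291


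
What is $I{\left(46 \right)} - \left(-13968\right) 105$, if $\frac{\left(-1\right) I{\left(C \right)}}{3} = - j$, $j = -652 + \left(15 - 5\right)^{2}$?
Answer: $1464984$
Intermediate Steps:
$j = -552$ ($j = -652 + 10^{2} = -652 + 100 = -552$)
$I{\left(C \right)} = -1656$ ($I{\left(C \right)} = - 3 \left(\left(-1\right) \left(-552\right)\right) = \left(-3\right) 552 = -1656$)
$I{\left(46 \right)} - \left(-13968\right) 105 = -1656 - \left(-13968\right) 105 = -1656 - -1466640 = -1656 + 1466640 = 1464984$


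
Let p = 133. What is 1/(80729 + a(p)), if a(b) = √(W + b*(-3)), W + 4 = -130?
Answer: 1969/158955414 - I*√533/6517171974 ≈ 1.2387e-5 - 3.5425e-9*I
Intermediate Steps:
W = -134 (W = -4 - 130 = -134)
a(b) = √(-134 - 3*b) (a(b) = √(-134 + b*(-3)) = √(-134 - 3*b))
1/(80729 + a(p)) = 1/(80729 + √(-134 - 3*133)) = 1/(80729 + √(-134 - 399)) = 1/(80729 + √(-533)) = 1/(80729 + I*√533)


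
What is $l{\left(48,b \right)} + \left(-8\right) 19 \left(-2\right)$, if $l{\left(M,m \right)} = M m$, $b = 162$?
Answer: $8080$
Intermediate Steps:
$l{\left(48,b \right)} + \left(-8\right) 19 \left(-2\right) = 48 \cdot 162 + \left(-8\right) 19 \left(-2\right) = 7776 - -304 = 7776 + 304 = 8080$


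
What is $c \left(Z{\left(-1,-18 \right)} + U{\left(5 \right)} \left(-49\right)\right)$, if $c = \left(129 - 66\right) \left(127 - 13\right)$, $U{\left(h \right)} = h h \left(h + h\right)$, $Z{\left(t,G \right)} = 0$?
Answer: $-87979500$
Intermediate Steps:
$U{\left(h \right)} = 2 h^{3}$ ($U{\left(h \right)} = h^{2} \cdot 2 h = 2 h^{3}$)
$c = 7182$ ($c = 63 \cdot 114 = 7182$)
$c \left(Z{\left(-1,-18 \right)} + U{\left(5 \right)} \left(-49\right)\right) = 7182 \left(0 + 2 \cdot 5^{3} \left(-49\right)\right) = 7182 \left(0 + 2 \cdot 125 \left(-49\right)\right) = 7182 \left(0 + 250 \left(-49\right)\right) = 7182 \left(0 - 12250\right) = 7182 \left(-12250\right) = -87979500$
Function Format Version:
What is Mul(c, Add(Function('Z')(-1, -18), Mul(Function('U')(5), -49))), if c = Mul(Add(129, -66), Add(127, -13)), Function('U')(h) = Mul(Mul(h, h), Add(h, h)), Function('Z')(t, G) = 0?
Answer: -87979500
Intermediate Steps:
Function('U')(h) = Mul(2, Pow(h, 3)) (Function('U')(h) = Mul(Pow(h, 2), Mul(2, h)) = Mul(2, Pow(h, 3)))
c = 7182 (c = Mul(63, 114) = 7182)
Mul(c, Add(Function('Z')(-1, -18), Mul(Function('U')(5), -49))) = Mul(7182, Add(0, Mul(Mul(2, Pow(5, 3)), -49))) = Mul(7182, Add(0, Mul(Mul(2, 125), -49))) = Mul(7182, Add(0, Mul(250, -49))) = Mul(7182, Add(0, -12250)) = Mul(7182, -12250) = -87979500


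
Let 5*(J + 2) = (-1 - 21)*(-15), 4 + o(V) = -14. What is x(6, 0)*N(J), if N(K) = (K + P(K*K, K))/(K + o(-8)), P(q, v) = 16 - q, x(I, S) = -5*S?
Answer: 0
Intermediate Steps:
o(V) = -18 (o(V) = -4 - 14 = -18)
J = 64 (J = -2 + ((-1 - 21)*(-15))/5 = -2 + (-22*(-15))/5 = -2 + (⅕)*330 = -2 + 66 = 64)
N(K) = (16 + K - K²)/(-18 + K) (N(K) = (K + (16 - K*K))/(K - 18) = (K + (16 - K²))/(-18 + K) = (16 + K - K²)/(-18 + K))
x(6, 0)*N(J) = (-5*0)*((16 + 64 - 1*64²)/(-18 + 64)) = 0*((16 + 64 - 1*4096)/46) = 0*((16 + 64 - 4096)/46) = 0*((1/46)*(-4016)) = 0*(-2008/23) = 0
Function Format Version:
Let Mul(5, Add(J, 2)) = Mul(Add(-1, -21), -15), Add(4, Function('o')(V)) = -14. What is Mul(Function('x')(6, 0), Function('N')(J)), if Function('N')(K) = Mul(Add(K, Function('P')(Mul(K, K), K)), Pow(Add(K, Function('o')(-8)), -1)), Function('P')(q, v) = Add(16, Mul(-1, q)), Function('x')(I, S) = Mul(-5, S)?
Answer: 0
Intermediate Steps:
Function('o')(V) = -18 (Function('o')(V) = Add(-4, -14) = -18)
J = 64 (J = Add(-2, Mul(Rational(1, 5), Mul(Add(-1, -21), -15))) = Add(-2, Mul(Rational(1, 5), Mul(-22, -15))) = Add(-2, Mul(Rational(1, 5), 330)) = Add(-2, 66) = 64)
Function('N')(K) = Mul(Pow(Add(-18, K), -1), Add(16, K, Mul(-1, Pow(K, 2)))) (Function('N')(K) = Mul(Add(K, Add(16, Mul(-1, Mul(K, K)))), Pow(Add(K, -18), -1)) = Mul(Add(K, Add(16, Mul(-1, Pow(K, 2)))), Pow(Add(-18, K), -1)) = Mul(Add(16, K, Mul(-1, Pow(K, 2))), Pow(Add(-18, K), -1)) = Mul(Pow(Add(-18, K), -1), Add(16, K, Mul(-1, Pow(K, 2)))))
Mul(Function('x')(6, 0), Function('N')(J)) = Mul(Mul(-5, 0), Mul(Pow(Add(-18, 64), -1), Add(16, 64, Mul(-1, Pow(64, 2))))) = Mul(0, Mul(Pow(46, -1), Add(16, 64, Mul(-1, 4096)))) = Mul(0, Mul(Rational(1, 46), Add(16, 64, -4096))) = Mul(0, Mul(Rational(1, 46), -4016)) = Mul(0, Rational(-2008, 23)) = 0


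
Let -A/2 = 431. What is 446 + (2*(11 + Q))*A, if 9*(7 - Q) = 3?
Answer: -90034/3 ≈ -30011.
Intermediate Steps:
Q = 20/3 (Q = 7 - 1/9*3 = 7 - 1/3 = 20/3 ≈ 6.6667)
A = -862 (A = -2*431 = -862)
446 + (2*(11 + Q))*A = 446 + (2*(11 + 20/3))*(-862) = 446 + (2*(53/3))*(-862) = 446 + (106/3)*(-862) = 446 - 91372/3 = -90034/3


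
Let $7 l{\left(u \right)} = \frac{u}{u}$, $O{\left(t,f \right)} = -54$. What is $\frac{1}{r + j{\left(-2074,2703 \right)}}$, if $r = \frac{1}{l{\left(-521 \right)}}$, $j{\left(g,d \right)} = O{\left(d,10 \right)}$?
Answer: $- \frac{1}{47} \approx -0.021277$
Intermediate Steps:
$l{\left(u \right)} = \frac{1}{7}$ ($l{\left(u \right)} = \frac{u \frac{1}{u}}{7} = \frac{1}{7} \cdot 1 = \frac{1}{7}$)
$j{\left(g,d \right)} = -54$
$r = 7$ ($r = \frac{1}{\frac{1}{7}} = 7$)
$\frac{1}{r + j{\left(-2074,2703 \right)}} = \frac{1}{7 - 54} = \frac{1}{-47} = - \frac{1}{47}$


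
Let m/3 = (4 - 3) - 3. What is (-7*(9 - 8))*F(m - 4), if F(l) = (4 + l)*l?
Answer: -420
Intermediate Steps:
m = -6 (m = 3*((4 - 3) - 3) = 3*(1 - 3) = 3*(-2) = -6)
F(l) = l*(4 + l)
(-7*(9 - 8))*F(m - 4) = (-7*(9 - 8))*((-6 - 4)*(4 + (-6 - 4))) = (-7*1)*(-10*(4 - 10)) = -(-70)*(-6) = -7*60 = -420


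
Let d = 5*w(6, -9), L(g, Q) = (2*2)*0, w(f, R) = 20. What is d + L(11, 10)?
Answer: 100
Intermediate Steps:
L(g, Q) = 0 (L(g, Q) = 4*0 = 0)
d = 100 (d = 5*20 = 100)
d + L(11, 10) = 100 + 0 = 100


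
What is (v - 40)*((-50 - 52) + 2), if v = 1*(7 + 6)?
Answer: 2700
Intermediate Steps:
v = 13 (v = 1*13 = 13)
(v - 40)*((-50 - 52) + 2) = (13 - 40)*((-50 - 52) + 2) = -27*(-102 + 2) = -27*(-100) = 2700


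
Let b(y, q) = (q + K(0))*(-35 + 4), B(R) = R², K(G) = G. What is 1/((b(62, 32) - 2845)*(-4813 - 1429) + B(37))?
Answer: 1/23951923 ≈ 4.1750e-8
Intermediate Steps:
b(y, q) = -31*q (b(y, q) = (q + 0)*(-35 + 4) = q*(-31) = -31*q)
1/((b(62, 32) - 2845)*(-4813 - 1429) + B(37)) = 1/((-31*32 - 2845)*(-4813 - 1429) + 37²) = 1/((-992 - 2845)*(-6242) + 1369) = 1/(-3837*(-6242) + 1369) = 1/(23950554 + 1369) = 1/23951923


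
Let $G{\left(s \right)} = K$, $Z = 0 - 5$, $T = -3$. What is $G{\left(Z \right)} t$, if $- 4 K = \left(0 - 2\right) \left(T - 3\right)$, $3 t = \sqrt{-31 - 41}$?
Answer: $- 6 i \sqrt{2} \approx - 8.4853 i$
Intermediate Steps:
$Z = -5$ ($Z = 0 - 5 = -5$)
$t = 2 i \sqrt{2}$ ($t = \frac{\sqrt{-31 - 41}}{3} = \frac{\sqrt{-72}}{3} = \frac{6 i \sqrt{2}}{3} = 2 i \sqrt{2} \approx 2.8284 i$)
$K = -3$ ($K = - \frac{\left(0 - 2\right) \left(-3 - 3\right)}{4} = - \frac{\left(-2\right) \left(-6\right)}{4} = \left(- \frac{1}{4}\right) 12 = -3$)
$G{\left(s \right)} = -3$
$G{\left(Z \right)} t = - 3 \cdot 2 i \sqrt{2} = - 6 i \sqrt{2}$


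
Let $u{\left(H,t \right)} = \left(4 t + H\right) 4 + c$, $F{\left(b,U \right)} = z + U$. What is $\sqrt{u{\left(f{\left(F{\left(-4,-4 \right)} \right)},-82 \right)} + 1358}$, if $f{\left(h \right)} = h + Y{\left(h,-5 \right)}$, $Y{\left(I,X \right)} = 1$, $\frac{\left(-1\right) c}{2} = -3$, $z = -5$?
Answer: $2 \sqrt{5} \approx 4.4721$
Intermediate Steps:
$c = 6$ ($c = \left(-2\right) \left(-3\right) = 6$)
$F{\left(b,U \right)} = -5 + U$
$f{\left(h \right)} = 1 + h$ ($f{\left(h \right)} = h + 1 = 1 + h$)
$u{\left(H,t \right)} = 6 + 4 H + 16 t$ ($u{\left(H,t \right)} = \left(4 t + H\right) 4 + 6 = \left(H + 4 t\right) 4 + 6 = \left(4 H + 16 t\right) + 6 = 6 + 4 H + 16 t$)
$\sqrt{u{\left(f{\left(F{\left(-4,-4 \right)} \right)},-82 \right)} + 1358} = \sqrt{\left(6 + 4 \left(1 - 9\right) + 16 \left(-82\right)\right) + 1358} = \sqrt{\left(6 + 4 \left(1 - 9\right) - 1312\right) + 1358} = \sqrt{\left(6 + 4 \left(-8\right) - 1312\right) + 1358} = \sqrt{\left(6 - 32 - 1312\right) + 1358} = \sqrt{-1338 + 1358} = \sqrt{20} = 2 \sqrt{5}$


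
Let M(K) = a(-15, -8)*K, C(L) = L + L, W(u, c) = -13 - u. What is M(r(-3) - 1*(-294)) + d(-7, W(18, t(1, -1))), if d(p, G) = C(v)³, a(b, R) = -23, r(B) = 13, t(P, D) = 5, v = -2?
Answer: -7125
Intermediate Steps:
C(L) = 2*L
d(p, G) = -64 (d(p, G) = (2*(-2))³ = (-4)³ = -64)
M(K) = -23*K
M(r(-3) - 1*(-294)) + d(-7, W(18, t(1, -1))) = -23*(13 - 1*(-294)) - 64 = -23*(13 + 294) - 64 = -23*307 - 64 = -7061 - 64 = -7125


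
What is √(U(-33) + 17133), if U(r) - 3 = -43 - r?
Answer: √17126 ≈ 130.87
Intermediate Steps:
U(r) = -40 - r (U(r) = 3 + (-43 - r) = -40 - r)
√(U(-33) + 17133) = √((-40 - 1*(-33)) + 17133) = √((-40 + 33) + 17133) = √(-7 + 17133) = √17126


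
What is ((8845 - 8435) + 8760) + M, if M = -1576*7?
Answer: -1862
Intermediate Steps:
M = -11032
((8845 - 8435) + 8760) + M = ((8845 - 8435) + 8760) - 11032 = (410 + 8760) - 11032 = 9170 - 11032 = -1862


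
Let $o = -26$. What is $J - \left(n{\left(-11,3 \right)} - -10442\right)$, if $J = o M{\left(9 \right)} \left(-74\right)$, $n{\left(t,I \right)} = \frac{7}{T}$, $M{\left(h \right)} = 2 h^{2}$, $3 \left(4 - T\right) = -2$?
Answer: $\frac{602489}{2} \approx 3.0124 \cdot 10^{5}$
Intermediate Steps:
$T = \frac{14}{3}$ ($T = 4 - - \frac{2}{3} = 4 + \frac{2}{3} = \frac{14}{3} \approx 4.6667$)
$n{\left(t,I \right)} = \frac{3}{2}$ ($n{\left(t,I \right)} = \frac{7}{\frac{14}{3}} = 7 \cdot \frac{3}{14} = \frac{3}{2}$)
$J = 311688$ ($J = - 26 \cdot 2 \cdot 9^{2} \left(-74\right) = - 26 \cdot 2 \cdot 81 \left(-74\right) = \left(-26\right) 162 \left(-74\right) = \left(-4212\right) \left(-74\right) = 311688$)
$J - \left(n{\left(-11,3 \right)} - -10442\right) = 311688 - \left(\frac{3}{2} - -10442\right) = 311688 - \left(\frac{3}{2} + 10442\right) = 311688 - \frac{20887}{2} = \frac{602489}{2}$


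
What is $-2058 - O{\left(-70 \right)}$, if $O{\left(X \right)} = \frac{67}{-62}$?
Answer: $- \frac{127529}{62} \approx -2056.9$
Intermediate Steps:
$O{\left(X \right)} = - \frac{67}{62}$ ($O{\left(X \right)} = 67 \left(- \frac{1}{62}\right) = - \frac{67}{62}$)
$-2058 - O{\left(-70 \right)} = -2058 - - \frac{67}{62} = -2058 + \frac{67}{62} = - \frac{127529}{62}$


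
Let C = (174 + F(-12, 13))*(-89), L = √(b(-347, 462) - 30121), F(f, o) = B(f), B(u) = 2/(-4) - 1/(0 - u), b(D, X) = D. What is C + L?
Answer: -185209/12 + 2*I*√7617 ≈ -15434.0 + 174.55*I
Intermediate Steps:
B(u) = -½ + 1/u (B(u) = 2*(-¼) - 1/((-u)) = -½ - (-1)/u = -½ + 1/u)
F(f, o) = (2 - f)/(2*f)
L = 2*I*√7617 (L = √(-347 - 30121) = √(-30468) = 2*I*√7617 ≈ 174.55*I)
C = -185209/12 (C = (174 + (½)*(2 - 1*(-12))/(-12))*(-89) = (174 + (½)*(-1/12)*(2 + 12))*(-89) = (174 + (½)*(-1/12)*14)*(-89) = (174 - 7/12)*(-89) = (2081/12)*(-89) = -185209/12 ≈ -15434.)
C + L = -185209/12 + 2*I*√7617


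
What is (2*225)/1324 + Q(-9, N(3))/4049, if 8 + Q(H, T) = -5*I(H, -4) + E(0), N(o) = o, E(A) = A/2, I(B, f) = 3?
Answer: 895799/2680438 ≈ 0.33420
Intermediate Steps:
E(A) = A/2 (E(A) = A*(½) = A/2)
Q(H, T) = -23 (Q(H, T) = -8 + (-5*3 + (½)*0) = -8 + (-15 + 0) = -8 - 15 = -23)
(2*225)/1324 + Q(-9, N(3))/4049 = (2*225)/1324 - 23/4049 = 450*(1/1324) - 23*1/4049 = 225/662 - 23/4049 = 895799/2680438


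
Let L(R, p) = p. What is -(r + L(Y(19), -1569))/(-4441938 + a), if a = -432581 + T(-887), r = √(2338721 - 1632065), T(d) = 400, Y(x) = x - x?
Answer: -1569/4874119 + 4*√44166/4874119 ≈ -0.00014944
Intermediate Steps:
Y(x) = 0
r = 4*√44166 (r = √706656 = 4*√44166 ≈ 840.63)
a = -432181 (a = -432581 + 400 = -432181)
-(r + L(Y(19), -1569))/(-4441938 + a) = -(4*√44166 - 1569)/(-4441938 - 432181) = -(-1569 + 4*√44166)/(-4874119) = -(-1569 + 4*√44166)*(-1)/4874119 = -(1569/4874119 - 4*√44166/4874119) = -1569/4874119 + 4*√44166/4874119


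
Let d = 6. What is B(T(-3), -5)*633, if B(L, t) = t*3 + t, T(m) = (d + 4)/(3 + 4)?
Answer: -12660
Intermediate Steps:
T(m) = 10/7 (T(m) = (6 + 4)/(3 + 4) = 10/7)
B(L, t) = 4*t (B(L, t) = 3*t + t = 4*t)
B(T(-3), -5)*633 = (4*(-5))*633 = -20*633 = -12660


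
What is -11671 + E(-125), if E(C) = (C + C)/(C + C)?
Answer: -11670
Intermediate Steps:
E(C) = 1 (E(C) = (2*C)/((2*C)) = (2*C)*(1/(2*C)) = 1)
-11671 + E(-125) = -11671 + 1 = -11670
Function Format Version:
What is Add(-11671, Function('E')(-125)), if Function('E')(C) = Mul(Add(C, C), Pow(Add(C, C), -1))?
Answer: -11670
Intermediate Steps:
Function('E')(C) = 1 (Function('E')(C) = Mul(Mul(2, C), Pow(Mul(2, C), -1)) = Mul(Mul(2, C), Mul(Rational(1, 2), Pow(C, -1))) = 1)
Add(-11671, Function('E')(-125)) = Add(-11671, 1) = -11670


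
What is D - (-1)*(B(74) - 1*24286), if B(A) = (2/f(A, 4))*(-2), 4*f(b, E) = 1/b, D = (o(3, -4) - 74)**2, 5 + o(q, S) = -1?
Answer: -19070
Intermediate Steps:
o(q, S) = -6 (o(q, S) = -5 - 1 = -6)
D = 6400 (D = (-6 - 74)**2 = (-80)**2 = 6400)
f(b, E) = 1/(4*b)
B(A) = -16*A (B(A) = (2/((1/(4*A))))*(-2) = (2*(4*A))*(-2) = (8*A)*(-2) = -16*A)
D - (-1)*(B(74) - 1*24286) = 6400 - (-1)*(-16*74 - 1*24286) = 6400 - (-1)*(-1184 - 24286) = 6400 - (-1)*(-25470) = 6400 - 1*25470 = 6400 - 25470 = -19070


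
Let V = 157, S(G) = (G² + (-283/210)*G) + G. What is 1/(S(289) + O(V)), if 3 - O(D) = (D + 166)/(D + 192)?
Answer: 73290/6114043277 ≈ 1.1987e-5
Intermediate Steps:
S(G) = G² - 73*G/210 (S(G) = (G² + (-283*1/210)*G) + G = (G² - 283*G/210) + G = G² - 73*G/210)
O(D) = 3 - (166 + D)/(192 + D) (O(D) = 3 - (D + 166)/(D + 192) = 3 - (166 + D)/(192 + D))
1/(S(289) + O(V)) = 1/((1/210)*289*(-73 + 210*289) + 2*(205 + 157)/(192 + 157)) = 1/((1/210)*289*(-73 + 60690) + 2*362/349) = 1/((1/210)*289*60617 + 2*(1/349)*362) = 1/(17518313/210 + 724/349) = 1/(6114043277/73290) = 73290/6114043277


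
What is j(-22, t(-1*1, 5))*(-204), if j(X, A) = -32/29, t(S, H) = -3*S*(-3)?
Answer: 6528/29 ≈ 225.10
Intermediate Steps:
t(S, H) = 9*S
j(X, A) = -32/29 (j(X, A) = -32*1/29 = -32/29)
j(-22, t(-1*1, 5))*(-204) = -32/29*(-204) = 6528/29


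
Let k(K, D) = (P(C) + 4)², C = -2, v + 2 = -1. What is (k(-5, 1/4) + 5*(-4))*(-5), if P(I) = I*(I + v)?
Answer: -880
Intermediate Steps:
v = -3 (v = -2 - 1 = -3)
P(I) = I*(-3 + I) (P(I) = I*(I - 3) = I*(-3 + I))
k(K, D) = 196 (k(K, D) = (-2*(-3 - 2) + 4)² = (-2*(-5) + 4)² = (10 + 4)² = 14² = 196)
(k(-5, 1/4) + 5*(-4))*(-5) = (196 + 5*(-4))*(-5) = (196 - 20)*(-5) = 176*(-5) = -880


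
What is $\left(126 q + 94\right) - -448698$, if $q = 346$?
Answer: $492388$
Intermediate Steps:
$\left(126 q + 94\right) - -448698 = \left(126 \cdot 346 + 94\right) - -448698 = \left(43596 + 94\right) + 448698 = 43690 + 448698 = 492388$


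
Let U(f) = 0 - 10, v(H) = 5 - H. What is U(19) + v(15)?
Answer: -20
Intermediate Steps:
U(f) = -10
U(19) + v(15) = -10 + (5 - 1*15) = -10 + (5 - 15) = -10 - 10 = -20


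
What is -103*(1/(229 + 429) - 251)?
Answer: 17011171/658 ≈ 25853.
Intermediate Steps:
-103*(1/(229 + 429) - 251) = -103*(1/658 - 251) = -103*(-165157/658) = 17011171/658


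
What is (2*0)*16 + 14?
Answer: 14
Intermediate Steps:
(2*0)*16 + 14 = 0*16 + 14 = 0 + 14 = 14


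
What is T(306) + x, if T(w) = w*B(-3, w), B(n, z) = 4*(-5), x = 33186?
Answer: 27066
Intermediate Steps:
B(n, z) = -20
T(w) = -20*w (T(w) = w*(-20) = -20*w)
T(306) + x = -20*306 + 33186 = -6120 + 33186 = 27066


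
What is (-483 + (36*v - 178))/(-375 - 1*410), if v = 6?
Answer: 89/157 ≈ 0.56688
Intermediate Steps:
(-483 + (36*v - 178))/(-375 - 1*410) = (-483 + (36*6 - 178))/(-375 - 1*410) = (-483 + (216 - 178))/(-375 - 410) = (-483 + 38)/(-785) = -445*(-1/785) = 89/157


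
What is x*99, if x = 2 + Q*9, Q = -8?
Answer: -6930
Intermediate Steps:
x = -70 (x = 2 - 8*9 = 2 - 72 = -70)
x*99 = -70*99 = -6930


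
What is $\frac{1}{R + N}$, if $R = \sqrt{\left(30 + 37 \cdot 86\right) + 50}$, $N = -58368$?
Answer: $- \frac{29184}{1703410081} - \frac{\sqrt{3262}}{3406820162} \approx -1.7149 \cdot 10^{-5}$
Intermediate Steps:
$R = \sqrt{3262}$ ($R = \sqrt{\left(30 + 3182\right) + 50} = \sqrt{3212 + 50} = \sqrt{3262} \approx 57.114$)
$\frac{1}{R + N} = \frac{1}{\sqrt{3262} - 58368} = \frac{1}{-58368 + \sqrt{3262}}$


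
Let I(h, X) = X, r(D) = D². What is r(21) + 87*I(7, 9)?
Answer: 1224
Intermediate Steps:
r(21) + 87*I(7, 9) = 21² + 87*9 = 441 + 783 = 1224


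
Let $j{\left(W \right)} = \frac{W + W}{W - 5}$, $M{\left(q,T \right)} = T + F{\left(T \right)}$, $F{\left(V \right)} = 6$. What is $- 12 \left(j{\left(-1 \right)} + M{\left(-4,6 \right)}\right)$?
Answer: $-148$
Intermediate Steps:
$M{\left(q,T \right)} = 6 + T$ ($M{\left(q,T \right)} = T + 6 = 6 + T$)
$j{\left(W \right)} = \frac{2 W}{-5 + W}$
$- 12 \left(j{\left(-1 \right)} + M{\left(-4,6 \right)}\right) = - 12 \left(2 \left(-1\right) \frac{1}{-5 - 1} + \left(6 + 6\right)\right) = - 12 \left(2 \left(-1\right) \frac{1}{-6} + 12\right) = - 12 \left(2 \left(-1\right) \left(- \frac{1}{6}\right) + 12\right) = - 12 \left(\frac{1}{3} + 12\right) = \left(-12\right) \frac{37}{3} = -148$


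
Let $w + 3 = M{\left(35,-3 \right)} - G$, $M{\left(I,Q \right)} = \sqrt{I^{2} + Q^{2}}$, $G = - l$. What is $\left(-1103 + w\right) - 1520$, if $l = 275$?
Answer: $-2351 + \sqrt{1234} \approx -2315.9$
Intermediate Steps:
$G = -275$ ($G = \left(-1\right) 275 = -275$)
$w = 272 + \sqrt{1234}$ ($w = -3 + \left(\sqrt{35^{2} + \left(-3\right)^{2}} - -275\right) = -3 + \left(\sqrt{1225 + 9} + 275\right) = -3 + \left(\sqrt{1234} + 275\right) = -3 + \left(275 + \sqrt{1234}\right) = 272 + \sqrt{1234} \approx 307.13$)
$\left(-1103 + w\right) - 1520 = \left(-1103 + \left(272 + \sqrt{1234}\right)\right) - 1520 = \left(-831 + \sqrt{1234}\right) - 1520 = -2351 + \sqrt{1234}$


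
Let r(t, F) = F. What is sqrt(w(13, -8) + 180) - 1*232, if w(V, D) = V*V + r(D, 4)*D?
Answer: -232 + sqrt(317) ≈ -214.20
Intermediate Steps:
w(V, D) = V**2 + 4*D (w(V, D) = V*V + 4*D = V**2 + 4*D)
sqrt(w(13, -8) + 180) - 1*232 = sqrt((13**2 + 4*(-8)) + 180) - 1*232 = sqrt((169 - 32) + 180) - 232 = sqrt(137 + 180) - 232 = sqrt(317) - 232 = -232 + sqrt(317)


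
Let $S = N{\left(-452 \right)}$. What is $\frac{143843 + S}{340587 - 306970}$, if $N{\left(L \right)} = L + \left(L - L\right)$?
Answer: $\frac{143391}{33617} \approx 4.2654$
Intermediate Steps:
$N{\left(L \right)} = L$ ($N{\left(L \right)} = L + 0 = L$)
$S = -452$
$\frac{143843 + S}{340587 - 306970} = \frac{143843 - 452}{340587 - 306970} = \frac{143391}{33617}$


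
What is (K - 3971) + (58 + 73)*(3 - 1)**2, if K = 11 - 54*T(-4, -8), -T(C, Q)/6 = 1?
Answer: -3112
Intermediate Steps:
T(C, Q) = -6 (T(C, Q) = -6*1 = -6)
K = 335 (K = 11 - 54*(-6) = 11 + 324 = 335)
(K - 3971) + (58 + 73)*(3 - 1)**2 = (335 - 3971) + (58 + 73)*(3 - 1)**2 = -3636 + 131*2**2 = -3636 + 131*4 = -3636 + 524 = -3112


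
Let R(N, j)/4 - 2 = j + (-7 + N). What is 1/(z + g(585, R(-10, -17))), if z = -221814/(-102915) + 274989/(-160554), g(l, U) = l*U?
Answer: -611978330/45824666512177 ≈ -1.3355e-5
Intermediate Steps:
R(N, j) = -20 + 4*N + 4*j (R(N, j) = 8 + 4*(j + (-7 + N)) = 8 + 4*(-7 + N + j) = 8 + (-28 + 4*N + 4*j) = -20 + 4*N + 4*j)
g(l, U) = U*l
z = 270838223/611978330 (z = -221814*(-1/102915) + 274989*(-1/160554) = 24646/11435 - 91663/53518 = 270838223/611978330 ≈ 0.44256)
1/(z + g(585, R(-10, -17))) = 1/(270838223/611978330 + (-20 + 4*(-10) + 4*(-17))*585) = 1/(270838223/611978330 + (-20 - 40 - 68)*585) = 1/(270838223/611978330 - 128*585) = 1/(270838223/611978330 - 74880) = 1/(-45824666512177/611978330) = -611978330/45824666512177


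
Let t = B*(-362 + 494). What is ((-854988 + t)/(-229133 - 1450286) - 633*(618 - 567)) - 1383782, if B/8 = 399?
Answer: -2378166032591/1679419 ≈ -1.4161e+6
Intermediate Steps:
B = 3192 (B = 8*399 = 3192)
t = 421344 (t = 3192*(-362 + 494) = 3192*132 = 421344)
((-854988 + t)/(-229133 - 1450286) - 633*(618 - 567)) - 1383782 = ((-854988 + 421344)/(-229133 - 1450286) - 633*(618 - 567)) - 1383782 = (-433644/(-1679419) - 633*51) - 1383782 = (-433644*(-1/1679419) - 32283) - 1383782 = (433644/1679419 - 32283) - 1383782 = -54216249933/1679419 - 1383782 = -2378166032591/1679419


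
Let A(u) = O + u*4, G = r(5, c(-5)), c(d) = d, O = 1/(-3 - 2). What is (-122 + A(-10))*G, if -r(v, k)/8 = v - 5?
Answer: 0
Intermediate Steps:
O = -⅕ (O = 1/(-5) = -⅕ ≈ -0.20000)
r(v, k) = 40 - 8*v (r(v, k) = -8*(v - 5) = -8*(-5 + v) = 40 - 8*v)
G = 0 (G = 40 - 8*5 = 40 - 40 = 0)
A(u) = -⅕ + 4*u (A(u) = -⅕ + u*4 = -⅕ + 4*u)
(-122 + A(-10))*G = (-122 + (-⅕ + 4*(-10)))*0 = (-122 + (-⅕ - 40))*0 = (-122 - 201/5)*0 = -811/5*0 = 0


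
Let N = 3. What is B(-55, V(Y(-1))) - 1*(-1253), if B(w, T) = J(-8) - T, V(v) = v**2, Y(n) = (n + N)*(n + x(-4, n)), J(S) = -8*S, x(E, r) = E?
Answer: 1217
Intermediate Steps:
Y(n) = (-4 + n)*(3 + n) (Y(n) = (n + 3)*(n - 4) = (3 + n)*(-4 + n) = (-4 + n)*(3 + n))
B(w, T) = 64 - T (B(w, T) = -8*(-8) - T = 64 - T)
B(-55, V(Y(-1))) - 1*(-1253) = (64 - (-12 + (-1)**2 - 1*(-1))**2) - 1*(-1253) = (64 - (-12 + 1 + 1)**2) + 1253 = (64 - 1*(-10)**2) + 1253 = (64 - 1*100) + 1253 = (64 - 100) + 1253 = -36 + 1253 = 1217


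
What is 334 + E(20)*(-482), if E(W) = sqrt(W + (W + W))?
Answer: 334 - 964*sqrt(15) ≈ -3399.6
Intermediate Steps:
E(W) = sqrt(3)*sqrt(W) (E(W) = sqrt(W + 2*W) = sqrt(3*W) = sqrt(3)*sqrt(W))
334 + E(20)*(-482) = 334 + (sqrt(3)*sqrt(20))*(-482) = 334 + (sqrt(3)*(2*sqrt(5)))*(-482) = 334 + (2*sqrt(15))*(-482) = 334 - 964*sqrt(15)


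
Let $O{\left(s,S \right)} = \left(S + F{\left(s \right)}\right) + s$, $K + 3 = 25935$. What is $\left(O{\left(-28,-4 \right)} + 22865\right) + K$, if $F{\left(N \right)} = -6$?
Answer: $48759$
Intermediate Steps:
$K = 25932$ ($K = -3 + 25935 = 25932$)
$O{\left(s,S \right)} = -6 + S + s$ ($O{\left(s,S \right)} = \left(S - 6\right) + s = \left(-6 + S\right) + s = -6 + S + s$)
$\left(O{\left(-28,-4 \right)} + 22865\right) + K = \left(\left(-6 - 4 - 28\right) + 22865\right) + 25932 = \left(-38 + 22865\right) + 25932 = 22827 + 25932 = 48759$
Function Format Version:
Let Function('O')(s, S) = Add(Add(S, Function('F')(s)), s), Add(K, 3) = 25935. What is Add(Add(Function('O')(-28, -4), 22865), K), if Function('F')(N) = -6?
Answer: 48759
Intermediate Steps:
K = 25932 (K = Add(-3, 25935) = 25932)
Function('O')(s, S) = Add(-6, S, s) (Function('O')(s, S) = Add(Add(S, -6), s) = Add(Add(-6, S), s) = Add(-6, S, s))
Add(Add(Function('O')(-28, -4), 22865), K) = Add(Add(Add(-6, -4, -28), 22865), 25932) = Add(Add(-38, 22865), 25932) = Add(22827, 25932) = 48759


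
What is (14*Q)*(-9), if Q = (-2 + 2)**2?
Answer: 0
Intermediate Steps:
Q = 0 (Q = 0**2 = 0)
(14*Q)*(-9) = (14*0)*(-9) = 0*(-9) = 0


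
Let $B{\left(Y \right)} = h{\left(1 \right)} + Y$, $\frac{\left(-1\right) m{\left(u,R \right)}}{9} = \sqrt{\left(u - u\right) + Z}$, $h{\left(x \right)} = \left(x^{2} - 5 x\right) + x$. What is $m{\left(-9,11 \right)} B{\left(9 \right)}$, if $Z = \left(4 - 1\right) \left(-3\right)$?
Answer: $- 162 i \approx - 162.0 i$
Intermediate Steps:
$Z = -9$ ($Z = 3 \left(-3\right) = -9$)
$h{\left(x \right)} = x^{2} - 4 x$
$m{\left(u,R \right)} = - 27 i$ ($m{\left(u,R \right)} = - 9 \sqrt{\left(u - u\right) - 9} = - 9 \sqrt{0 - 9} = - 9 \sqrt{-9} = - 9 \cdot 3 i = - 27 i$)
$B{\left(Y \right)} = -3 + Y$ ($B{\left(Y \right)} = 1 \left(-4 + 1\right) + Y = 1 \left(-3\right) + Y = -3 + Y$)
$m{\left(-9,11 \right)} B{\left(9 \right)} = - 27 i \left(-3 + 9\right) = - 27 i 6 = - 162 i$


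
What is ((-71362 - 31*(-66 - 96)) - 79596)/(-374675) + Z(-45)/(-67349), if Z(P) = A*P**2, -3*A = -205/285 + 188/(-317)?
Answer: 8171267203771/21712043020175 ≈ 0.37635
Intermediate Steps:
A = 23713/54207 (A = -(-205/285 + 188/(-317))/3 = -(-205*1/285 + 188*(-1/317))/3 = -(-41/57 - 188/317)/3 = -1/3*(-23713/18069) = 23713/54207 ≈ 0.43745)
Z(P) = 23713*P**2/54207
((-71362 - 31*(-66 - 96)) - 79596)/(-374675) + Z(-45)/(-67349) = ((-71362 - 31*(-66 - 96)) - 79596)/(-374675) + ((23713/54207)*(-45)**2)/(-67349) = ((-71362 - 31*(-162)) - 79596)*(-1/374675) + ((23713/54207)*2025)*(-1/67349) = ((-71362 + 5022) - 79596)*(-1/374675) + (5335425/6023)*(-1/67349) = (-66340 - 79596)*(-1/374675) - 5335425/405643027 = -145936*(-1/374675) - 5335425/405643027 = 20848/53525 - 5335425/405643027 = 8171267203771/21712043020175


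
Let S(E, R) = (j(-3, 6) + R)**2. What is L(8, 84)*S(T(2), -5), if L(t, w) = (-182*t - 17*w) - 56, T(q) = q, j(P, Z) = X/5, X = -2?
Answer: -428652/5 ≈ -85730.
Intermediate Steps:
j(P, Z) = -2/5
S(E, R) = (-2/5 + R)**2
L(t, w) = -56 - 182*t - 17*w
L(8, 84)*S(T(2), -5) = (-56 - 182*8 - 17*84)*((-2 + 5*(-5))**2/25) = (-56 - 1456 - 1428)*((-2 - 25)**2/25) = -588*(-27)**2/5 = -588*729/5 = -2940*729/25 = -428652/5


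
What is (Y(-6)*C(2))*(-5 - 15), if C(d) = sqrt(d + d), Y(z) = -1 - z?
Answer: -200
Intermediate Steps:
C(d) = sqrt(2)*sqrt(d) (C(d) = sqrt(2*d) = sqrt(2)*sqrt(d))
(Y(-6)*C(2))*(-5 - 15) = ((-1 - 1*(-6))*(sqrt(2)*sqrt(2)))*(-5 - 15) = ((-1 + 6)*2)*(-20) = (5*2)*(-20) = 10*(-20) = -200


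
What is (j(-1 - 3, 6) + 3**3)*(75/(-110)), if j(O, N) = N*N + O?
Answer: -885/22 ≈ -40.227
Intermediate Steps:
j(O, N) = O + N**2 (j(O, N) = N**2 + O = O + N**2)
(j(-1 - 3, 6) + 3**3)*(75/(-110)) = (((-1 - 3) + 6**2) + 3**3)*(75/(-110)) = ((-4 + 36) + 27)*(75*(-1/110)) = (32 + 27)*(-15/22) = 59*(-15/22) = -885/22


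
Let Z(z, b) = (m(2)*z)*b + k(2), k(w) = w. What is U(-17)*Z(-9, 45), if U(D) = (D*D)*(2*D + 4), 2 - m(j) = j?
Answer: -17340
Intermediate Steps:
m(j) = 2 - j
Z(z, b) = 2 (Z(z, b) = ((2 - 1*2)*z)*b + 2 = ((2 - 2)*z)*b + 2 = (0*z)*b + 2 = 0*b + 2 = 0 + 2 = 2)
U(D) = D²*(4 + 2*D)
U(-17)*Z(-9, 45) = (2*(-17)²*(2 - 17))*2 = (2*289*(-15))*2 = -8670*2 = -17340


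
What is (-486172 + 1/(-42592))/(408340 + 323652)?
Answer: -20707037825/31177003264 ≈ -0.66418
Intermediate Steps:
(-486172 + 1/(-42592))/(408340 + 323652) = (-486172 - 1/42592)/731992 = -20707037825/42592*1/731992 = -20707037825/31177003264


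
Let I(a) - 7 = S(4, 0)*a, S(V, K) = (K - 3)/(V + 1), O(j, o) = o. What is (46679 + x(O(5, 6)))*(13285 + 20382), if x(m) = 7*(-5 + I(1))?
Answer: 7859359148/5 ≈ 1.5719e+9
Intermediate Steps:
S(V, K) = (-3 + K)/(1 + V)
I(a) = 7 - 3*a/5 (I(a) = 7 + ((-3 + 0)/(1 + 4))*a = 7 + (-3/5)*a = 7 + ((1/5)*(-3))*a = 7 - 3*a/5)
x(m) = 49/5 (x(m) = 7*(-5 + (7 - 3/5*1)) = 7*(-5 + (7 - 3/5)) = 7*(-5 + 32/5) = 7*(7/5) = 49/5)
(46679 + x(O(5, 6)))*(13285 + 20382) = (46679 + 49/5)*(13285 + 20382) = (233444/5)*33667 = 7859359148/5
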